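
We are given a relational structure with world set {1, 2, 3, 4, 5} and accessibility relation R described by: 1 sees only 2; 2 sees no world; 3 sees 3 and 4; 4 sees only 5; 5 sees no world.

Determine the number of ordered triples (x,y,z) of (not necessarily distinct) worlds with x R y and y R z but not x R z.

1

Enumerating: (3,4,5).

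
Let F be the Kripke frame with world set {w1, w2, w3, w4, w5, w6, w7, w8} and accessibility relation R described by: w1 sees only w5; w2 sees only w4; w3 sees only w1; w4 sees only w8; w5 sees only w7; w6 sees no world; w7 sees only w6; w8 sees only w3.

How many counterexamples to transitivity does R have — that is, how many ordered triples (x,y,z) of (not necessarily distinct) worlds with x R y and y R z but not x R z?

Enumerating: (w1,w5,w7), (w2,w4,w8), (w3,w1,w5), (w4,w8,w3), (w5,w7,w6), (w8,w3,w1).

6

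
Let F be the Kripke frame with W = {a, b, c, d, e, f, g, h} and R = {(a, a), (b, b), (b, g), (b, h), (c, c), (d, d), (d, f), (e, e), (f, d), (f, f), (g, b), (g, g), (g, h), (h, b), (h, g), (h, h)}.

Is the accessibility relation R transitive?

Transitive: yes — every two-step R-path is closed by a direct edge.

Yes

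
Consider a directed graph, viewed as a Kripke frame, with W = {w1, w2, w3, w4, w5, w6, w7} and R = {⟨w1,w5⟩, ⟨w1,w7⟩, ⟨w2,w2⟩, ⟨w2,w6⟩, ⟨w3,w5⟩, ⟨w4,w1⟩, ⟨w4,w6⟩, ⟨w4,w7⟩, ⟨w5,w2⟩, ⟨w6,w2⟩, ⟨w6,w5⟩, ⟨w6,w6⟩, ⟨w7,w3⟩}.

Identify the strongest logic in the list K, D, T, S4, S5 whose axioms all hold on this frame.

D

Serial (axiom D): yes — every world has a successor (e.g. w1 R w5).
Reflexive (axiom T): no — w1 is not related to itself.
Transitive (axiom 4): no — w1 R w5 and w5 R w2, but not w1 R w2.
Euclidean (axiom 5): no — w1 R w5 and w1 R w7, but not w5 R w7.
So F validates K, D; T would additionally require R to be reflexive. The strongest is D.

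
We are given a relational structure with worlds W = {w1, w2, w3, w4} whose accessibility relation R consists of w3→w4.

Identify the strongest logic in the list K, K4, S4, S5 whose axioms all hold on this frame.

K4

Transitive (axiom 4): yes — every two-step R-path is closed by a direct edge.
Reflexive (axiom T): no — w1 is not related to itself.
Euclidean (axiom 5): no — w3 R w4 and w3 R w4, but not w4 R w4.
So F validates K, K4; S4 would additionally require R to be reflexive. The strongest is K4.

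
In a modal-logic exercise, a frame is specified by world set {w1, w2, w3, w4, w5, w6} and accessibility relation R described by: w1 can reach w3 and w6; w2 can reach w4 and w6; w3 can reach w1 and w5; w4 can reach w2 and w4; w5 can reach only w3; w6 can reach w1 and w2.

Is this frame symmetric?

Yes

Symmetric: yes — every pair in R has its reverse in R.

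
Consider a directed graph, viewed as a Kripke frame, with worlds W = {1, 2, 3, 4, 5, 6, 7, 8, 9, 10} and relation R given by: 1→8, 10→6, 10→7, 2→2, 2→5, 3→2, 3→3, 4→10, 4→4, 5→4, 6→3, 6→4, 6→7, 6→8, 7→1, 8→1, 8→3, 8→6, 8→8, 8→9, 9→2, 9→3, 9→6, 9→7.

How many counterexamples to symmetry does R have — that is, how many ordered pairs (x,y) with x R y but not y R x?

16

Enumerating: (10,6), (10,7), (2,5), (3,2), (4,10), (5,4), (6,3), (6,4), (6,7), (7,1), (8,3), (8,9), (9,2), (9,3), (9,6), (9,7).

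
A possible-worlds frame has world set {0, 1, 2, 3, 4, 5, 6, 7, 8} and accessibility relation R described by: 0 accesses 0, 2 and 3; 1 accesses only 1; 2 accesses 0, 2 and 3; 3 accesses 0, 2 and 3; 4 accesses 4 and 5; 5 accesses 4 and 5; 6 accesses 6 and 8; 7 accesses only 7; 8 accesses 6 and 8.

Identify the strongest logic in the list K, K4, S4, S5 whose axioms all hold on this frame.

Transitive (axiom 4): yes — every two-step R-path is closed by a direct edge.
Reflexive (axiom T): yes — every world is R-related to itself.
Euclidean (axiom 5): yes — any two successors of a common world are R-related.
So F validates K, K4, S4, S5. The strongest is S5.

S5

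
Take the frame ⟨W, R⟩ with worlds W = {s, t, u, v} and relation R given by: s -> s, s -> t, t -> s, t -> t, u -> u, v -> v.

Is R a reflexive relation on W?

Yes

Reflexive: yes — every world is R-related to itself.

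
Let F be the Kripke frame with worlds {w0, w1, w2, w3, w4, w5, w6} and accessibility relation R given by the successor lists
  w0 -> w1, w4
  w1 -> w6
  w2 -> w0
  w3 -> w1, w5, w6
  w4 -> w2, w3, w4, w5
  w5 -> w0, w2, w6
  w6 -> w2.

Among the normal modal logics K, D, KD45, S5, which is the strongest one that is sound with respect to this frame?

D

Serial (axiom D): yes — every world has a successor (e.g. w0 R w1).
Euclidean (axiom 5): no — w0 R w1 and w0 R w4, but not w1 R w4.
Transitive (axiom 4): no — w0 R w1 and w1 R w6, but not w0 R w6.
Reflexive (axiom T): no — w0 is not related to itself.
So F validates K, D; KD45 would additionally require R to be Euclidean and transitive. The strongest is D.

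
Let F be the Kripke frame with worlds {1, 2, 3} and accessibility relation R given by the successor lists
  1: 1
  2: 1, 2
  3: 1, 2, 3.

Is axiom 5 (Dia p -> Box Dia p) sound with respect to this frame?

No

The schema 5 characterises exactly the Euclidean frames.
Euclidean: no — 3 R 1 and 3 R 2, but not 1 R 2.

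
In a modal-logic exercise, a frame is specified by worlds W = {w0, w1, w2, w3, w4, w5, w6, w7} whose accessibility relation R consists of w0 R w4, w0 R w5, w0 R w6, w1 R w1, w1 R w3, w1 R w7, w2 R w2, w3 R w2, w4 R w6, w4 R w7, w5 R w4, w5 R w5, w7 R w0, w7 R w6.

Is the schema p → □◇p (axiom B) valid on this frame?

No

By correspondence theory, B is valid on a frame iff R is symmetric.
Symmetric: no — w0 R w4 but not w4 R w0.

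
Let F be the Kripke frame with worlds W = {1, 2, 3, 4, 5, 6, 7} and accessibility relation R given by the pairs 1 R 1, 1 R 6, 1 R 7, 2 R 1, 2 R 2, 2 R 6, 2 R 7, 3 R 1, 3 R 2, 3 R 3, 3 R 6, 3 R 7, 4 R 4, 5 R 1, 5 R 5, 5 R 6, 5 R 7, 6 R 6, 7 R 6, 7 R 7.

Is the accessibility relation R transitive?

Yes

Transitive: yes — every two-step R-path is closed by a direct edge.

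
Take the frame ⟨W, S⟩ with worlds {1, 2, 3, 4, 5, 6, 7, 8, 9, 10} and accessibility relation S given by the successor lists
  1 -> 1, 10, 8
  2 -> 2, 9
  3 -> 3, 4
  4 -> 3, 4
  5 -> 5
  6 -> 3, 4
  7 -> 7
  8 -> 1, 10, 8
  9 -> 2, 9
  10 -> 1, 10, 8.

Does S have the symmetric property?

No

Symmetric: no — 6 S 3 but not 3 S 6.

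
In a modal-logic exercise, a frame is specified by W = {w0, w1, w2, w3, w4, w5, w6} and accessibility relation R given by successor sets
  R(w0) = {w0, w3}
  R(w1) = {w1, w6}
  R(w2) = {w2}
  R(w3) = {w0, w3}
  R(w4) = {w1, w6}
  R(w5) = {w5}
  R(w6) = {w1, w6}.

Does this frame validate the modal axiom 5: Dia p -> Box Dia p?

Yes

By correspondence theory, 5 is valid on a frame iff R is Euclidean.
Euclidean: yes — any two successors of a common world are R-related.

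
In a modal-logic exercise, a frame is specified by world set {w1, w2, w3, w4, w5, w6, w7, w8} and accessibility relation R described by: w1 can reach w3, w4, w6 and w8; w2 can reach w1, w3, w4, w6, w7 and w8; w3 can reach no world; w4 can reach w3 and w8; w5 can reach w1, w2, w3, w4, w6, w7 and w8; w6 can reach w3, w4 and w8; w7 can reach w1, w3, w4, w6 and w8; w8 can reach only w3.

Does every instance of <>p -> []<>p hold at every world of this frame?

No

The schema 5 characterises exactly the Euclidean frames.
Euclidean: no — w1 R w3 and w1 R w4, but not w3 R w4.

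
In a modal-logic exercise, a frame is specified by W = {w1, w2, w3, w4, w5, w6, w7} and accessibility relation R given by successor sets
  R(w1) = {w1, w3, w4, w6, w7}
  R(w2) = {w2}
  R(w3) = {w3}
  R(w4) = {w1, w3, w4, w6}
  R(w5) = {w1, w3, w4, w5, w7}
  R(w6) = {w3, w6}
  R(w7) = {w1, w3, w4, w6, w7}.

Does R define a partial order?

No

Reflexive: yes — every world is R-related to itself.
Transitive: no — w4 R w1 and w1 R w7, but not w4 R w7.
Antisymmetric: no — w1 R w4 and w4 R w1 with w1 ≠ w4.
So R is not a partial order.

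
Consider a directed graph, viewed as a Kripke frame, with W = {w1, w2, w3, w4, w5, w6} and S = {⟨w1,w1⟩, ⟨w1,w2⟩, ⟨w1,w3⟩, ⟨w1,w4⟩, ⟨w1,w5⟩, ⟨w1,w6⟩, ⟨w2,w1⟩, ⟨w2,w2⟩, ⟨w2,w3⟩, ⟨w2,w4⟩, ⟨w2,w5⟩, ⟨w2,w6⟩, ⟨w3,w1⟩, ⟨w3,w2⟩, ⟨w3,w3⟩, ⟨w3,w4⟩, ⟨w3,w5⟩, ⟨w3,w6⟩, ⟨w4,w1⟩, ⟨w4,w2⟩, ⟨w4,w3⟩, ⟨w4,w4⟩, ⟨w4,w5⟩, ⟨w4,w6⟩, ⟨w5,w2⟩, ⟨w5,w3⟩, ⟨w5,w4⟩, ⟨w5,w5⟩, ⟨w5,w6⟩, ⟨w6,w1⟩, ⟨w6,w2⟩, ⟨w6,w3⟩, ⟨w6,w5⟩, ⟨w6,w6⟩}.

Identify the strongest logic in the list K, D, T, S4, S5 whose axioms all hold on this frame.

T

Serial (axiom D): yes — every world has a successor (e.g. w1 S w1).
Reflexive (axiom T): yes — every world is S-related to itself.
Transitive (axiom 4): no — w5 S w2 and w2 S w1, but not w5 S w1.
Euclidean (axiom 5): no — w1 S w6 and w1 S w4, but not w6 S w4.
So F validates K, D, T; S4 would additionally require S to be transitive. The strongest is T.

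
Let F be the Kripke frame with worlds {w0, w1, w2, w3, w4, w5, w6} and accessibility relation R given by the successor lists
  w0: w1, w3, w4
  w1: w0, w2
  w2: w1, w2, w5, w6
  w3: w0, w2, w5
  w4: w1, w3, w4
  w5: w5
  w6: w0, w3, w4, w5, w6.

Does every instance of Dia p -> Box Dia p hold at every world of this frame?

No

The schema 5 characterises exactly the Euclidean frames.
Euclidean: no — w0 R w1 and w0 R w3, but not w1 R w3.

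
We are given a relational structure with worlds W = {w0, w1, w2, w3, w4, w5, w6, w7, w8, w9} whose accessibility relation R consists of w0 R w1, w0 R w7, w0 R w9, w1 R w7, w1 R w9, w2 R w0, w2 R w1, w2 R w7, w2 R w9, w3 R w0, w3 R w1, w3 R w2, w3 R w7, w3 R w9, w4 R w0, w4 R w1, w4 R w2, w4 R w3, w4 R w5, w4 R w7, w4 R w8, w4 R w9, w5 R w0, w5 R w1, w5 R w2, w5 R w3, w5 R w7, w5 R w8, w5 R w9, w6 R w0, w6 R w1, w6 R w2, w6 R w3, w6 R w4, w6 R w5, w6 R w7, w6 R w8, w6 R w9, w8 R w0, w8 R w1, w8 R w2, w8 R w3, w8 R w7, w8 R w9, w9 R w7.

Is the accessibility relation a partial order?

Reflexive: no — w0 is not related to itself.
Transitive: yes — every two-step R-path is closed by a direct edge.
Antisymmetric: yes — no distinct pair is related both ways.
So R is not a partial order.

No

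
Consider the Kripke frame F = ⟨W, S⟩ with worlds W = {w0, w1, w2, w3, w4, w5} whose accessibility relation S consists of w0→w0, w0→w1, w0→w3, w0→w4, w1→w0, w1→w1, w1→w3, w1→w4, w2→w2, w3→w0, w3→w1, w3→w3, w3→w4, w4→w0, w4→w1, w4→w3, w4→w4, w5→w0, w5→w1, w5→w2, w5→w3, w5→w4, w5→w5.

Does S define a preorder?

Yes

Reflexive: yes — every world is S-related to itself.
Transitive: yes — every two-step S-path is closed by a direct edge.
So S is a preorder.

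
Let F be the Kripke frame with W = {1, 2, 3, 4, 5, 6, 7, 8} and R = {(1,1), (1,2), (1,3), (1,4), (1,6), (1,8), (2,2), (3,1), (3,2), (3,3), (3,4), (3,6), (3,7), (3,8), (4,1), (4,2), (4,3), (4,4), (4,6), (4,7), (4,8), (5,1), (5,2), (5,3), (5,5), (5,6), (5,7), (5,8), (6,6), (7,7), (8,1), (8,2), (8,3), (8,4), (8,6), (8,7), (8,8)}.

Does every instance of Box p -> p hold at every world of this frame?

Yes

The schema T characterises exactly the reflexive frames.
Reflexive: yes — every world is R-related to itself.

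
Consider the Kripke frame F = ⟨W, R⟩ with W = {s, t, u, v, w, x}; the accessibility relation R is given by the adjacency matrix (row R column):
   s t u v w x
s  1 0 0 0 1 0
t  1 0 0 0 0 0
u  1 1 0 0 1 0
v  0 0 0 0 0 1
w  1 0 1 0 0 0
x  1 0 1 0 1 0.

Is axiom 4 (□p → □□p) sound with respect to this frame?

The schema 4 characterises exactly the transitive frames.
Transitive: no — s R w and w R u, but not s R u.

No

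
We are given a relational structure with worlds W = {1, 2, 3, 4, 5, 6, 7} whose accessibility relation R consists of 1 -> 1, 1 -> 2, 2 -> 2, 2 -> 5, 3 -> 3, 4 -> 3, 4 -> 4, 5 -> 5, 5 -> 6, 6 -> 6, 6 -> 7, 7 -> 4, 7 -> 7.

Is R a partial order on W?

No

Reflexive: yes — every world is R-related to itself.
Transitive: no — 1 R 2 and 2 R 5, but not 1 R 5.
Antisymmetric: yes — no distinct pair is related both ways.
So R is not a partial order.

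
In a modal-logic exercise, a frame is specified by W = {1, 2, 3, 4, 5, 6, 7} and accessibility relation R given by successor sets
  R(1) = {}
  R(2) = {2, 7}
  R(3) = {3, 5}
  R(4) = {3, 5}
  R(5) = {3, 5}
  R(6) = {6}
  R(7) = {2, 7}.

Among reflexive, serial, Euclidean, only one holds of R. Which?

Reflexive: no — 1 is not related to itself.
Serial: no — 1 has no R-successor.
Euclidean: yes — any two successors of a common world are R-related.
Only Euclidean holds.

Euclidean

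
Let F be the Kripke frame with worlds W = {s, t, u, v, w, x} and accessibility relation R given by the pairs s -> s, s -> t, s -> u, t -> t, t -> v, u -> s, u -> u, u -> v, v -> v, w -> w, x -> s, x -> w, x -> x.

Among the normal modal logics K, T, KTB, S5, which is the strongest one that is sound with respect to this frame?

Reflexive (axiom T): yes — every world is R-related to itself.
Symmetric (axiom B): no — s R t but not t R s.
Euclidean (axiom 5): no — s R t and s R u, but not t R u.
So F validates K, T; KTB would additionally require R to be symmetric. The strongest is T.

T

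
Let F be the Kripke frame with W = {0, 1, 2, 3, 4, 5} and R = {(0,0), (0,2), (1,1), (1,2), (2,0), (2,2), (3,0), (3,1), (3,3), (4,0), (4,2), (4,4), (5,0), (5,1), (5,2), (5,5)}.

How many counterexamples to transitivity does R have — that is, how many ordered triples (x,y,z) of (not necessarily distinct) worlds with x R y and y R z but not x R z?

Enumerating: (1,2,0), (3,0,2), (3,1,2).

3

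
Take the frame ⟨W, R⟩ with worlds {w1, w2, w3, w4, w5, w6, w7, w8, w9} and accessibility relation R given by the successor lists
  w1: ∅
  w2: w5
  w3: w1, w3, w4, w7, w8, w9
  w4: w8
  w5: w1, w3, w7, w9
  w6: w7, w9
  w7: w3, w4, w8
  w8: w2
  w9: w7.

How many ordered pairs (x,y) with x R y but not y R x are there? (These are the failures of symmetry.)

16

Enumerating: (w2,w5), (w3,w1), (w3,w4), (w3,w8), (w3,w9), (w4,w8), (w5,w1), (w5,w3), (w5,w7), (w5,w9), (w6,w7), (w6,w9), (w7,w4), (w7,w8), (w8,w2), (w9,w7).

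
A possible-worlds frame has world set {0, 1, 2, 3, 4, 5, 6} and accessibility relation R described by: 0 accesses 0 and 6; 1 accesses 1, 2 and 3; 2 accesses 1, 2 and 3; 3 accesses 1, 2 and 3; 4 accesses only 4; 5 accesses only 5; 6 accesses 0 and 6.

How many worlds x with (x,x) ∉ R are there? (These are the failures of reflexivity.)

R is reflexive; there are no such worlds.

0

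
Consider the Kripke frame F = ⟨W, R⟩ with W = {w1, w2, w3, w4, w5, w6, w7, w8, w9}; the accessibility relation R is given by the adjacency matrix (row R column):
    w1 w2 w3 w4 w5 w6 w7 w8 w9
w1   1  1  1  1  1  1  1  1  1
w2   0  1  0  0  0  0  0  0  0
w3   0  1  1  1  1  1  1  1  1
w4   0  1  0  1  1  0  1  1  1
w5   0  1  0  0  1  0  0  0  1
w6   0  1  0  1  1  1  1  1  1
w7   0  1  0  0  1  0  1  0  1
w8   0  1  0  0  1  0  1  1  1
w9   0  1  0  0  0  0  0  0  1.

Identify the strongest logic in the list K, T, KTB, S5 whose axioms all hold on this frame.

Reflexive (axiom T): yes — every world is R-related to itself.
Symmetric (axiom B): no — w1 R w2 but not w2 R w1.
Euclidean (axiom 5): no — w1 R w2 and w1 R w3, but not w2 R w3.
So F validates K, T; KTB would additionally require R to be symmetric. The strongest is T.

T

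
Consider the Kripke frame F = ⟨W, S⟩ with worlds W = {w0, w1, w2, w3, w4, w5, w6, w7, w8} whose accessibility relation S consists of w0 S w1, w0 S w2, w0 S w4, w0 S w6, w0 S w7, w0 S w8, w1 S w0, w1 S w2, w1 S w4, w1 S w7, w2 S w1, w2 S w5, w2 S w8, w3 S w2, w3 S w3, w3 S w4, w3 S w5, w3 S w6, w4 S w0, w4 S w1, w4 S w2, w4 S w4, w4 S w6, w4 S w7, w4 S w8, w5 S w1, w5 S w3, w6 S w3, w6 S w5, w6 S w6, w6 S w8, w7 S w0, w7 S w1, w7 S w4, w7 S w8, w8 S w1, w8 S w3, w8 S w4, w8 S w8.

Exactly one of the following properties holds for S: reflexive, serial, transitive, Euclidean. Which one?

Reflexive: no — w0 is not related to itself.
Serial: yes — every world has a successor (e.g. w0 S w1).
Transitive: no — w0 S w2 and w2 S w5, but not w0 S w5.
Euclidean: no — w0 S w1 and w0 S w6, but not w1 S w6.
Only serial holds.

serial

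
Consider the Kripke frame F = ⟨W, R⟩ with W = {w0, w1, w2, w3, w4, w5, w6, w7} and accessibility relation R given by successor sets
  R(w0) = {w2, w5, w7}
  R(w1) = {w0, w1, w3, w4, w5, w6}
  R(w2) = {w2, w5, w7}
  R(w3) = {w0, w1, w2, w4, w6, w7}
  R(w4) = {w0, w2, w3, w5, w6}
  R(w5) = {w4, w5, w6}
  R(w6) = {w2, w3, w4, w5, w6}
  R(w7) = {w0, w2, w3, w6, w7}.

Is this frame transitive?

Transitive: no — w0 R w5 and w5 R w4, but not w0 R w4.

No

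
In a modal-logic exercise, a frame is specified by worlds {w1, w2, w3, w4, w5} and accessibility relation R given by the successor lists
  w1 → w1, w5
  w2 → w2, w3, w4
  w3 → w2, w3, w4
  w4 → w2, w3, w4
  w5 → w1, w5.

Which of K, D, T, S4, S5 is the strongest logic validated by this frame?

S5

Serial (axiom D): yes — every world has a successor (e.g. w1 R w1).
Reflexive (axiom T): yes — every world is R-related to itself.
Transitive (axiom 4): yes — every two-step R-path is closed by a direct edge.
Euclidean (axiom 5): yes — any two successors of a common world are R-related.
So F validates K, D, T, S4, S5. The strongest is S5.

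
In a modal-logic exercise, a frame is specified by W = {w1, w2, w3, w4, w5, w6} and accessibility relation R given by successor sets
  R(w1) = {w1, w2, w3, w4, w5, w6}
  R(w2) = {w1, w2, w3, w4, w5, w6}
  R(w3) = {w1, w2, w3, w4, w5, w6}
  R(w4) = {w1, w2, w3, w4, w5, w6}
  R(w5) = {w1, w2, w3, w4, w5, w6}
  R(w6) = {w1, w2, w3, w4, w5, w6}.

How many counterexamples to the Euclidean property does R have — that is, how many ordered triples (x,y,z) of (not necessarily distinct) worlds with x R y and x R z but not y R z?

0

R is Euclidean; there are no such tuples.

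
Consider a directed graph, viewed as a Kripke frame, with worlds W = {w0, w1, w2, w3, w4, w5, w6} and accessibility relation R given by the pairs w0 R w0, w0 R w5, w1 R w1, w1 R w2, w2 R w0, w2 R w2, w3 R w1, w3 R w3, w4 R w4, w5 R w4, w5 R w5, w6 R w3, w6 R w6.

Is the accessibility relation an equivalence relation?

Reflexive: yes — every world is R-related to itself.
Symmetric: no — w0 R w5 but not w5 R w0.
Transitive: no — w0 R w5 and w5 R w4, but not w0 R w4.
So R is not an equivalence relation.

No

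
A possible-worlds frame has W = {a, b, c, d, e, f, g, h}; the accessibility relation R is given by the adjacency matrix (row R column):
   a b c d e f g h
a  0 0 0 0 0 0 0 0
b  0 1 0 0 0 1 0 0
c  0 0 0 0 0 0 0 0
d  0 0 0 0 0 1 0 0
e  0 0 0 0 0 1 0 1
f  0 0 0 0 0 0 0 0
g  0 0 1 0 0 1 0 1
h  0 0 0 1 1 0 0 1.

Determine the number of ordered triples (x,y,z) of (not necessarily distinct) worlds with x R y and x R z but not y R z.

19

Enumerating: (b,f,b), (b,f,f), (d,f,f), (e,f,f), (e,f,h), (e,h,f), (g,c,c), (g,c,f), (g,c,h), (g,f,c), (g,f,f), (g,f,h), … and 7 more.
Total: 19.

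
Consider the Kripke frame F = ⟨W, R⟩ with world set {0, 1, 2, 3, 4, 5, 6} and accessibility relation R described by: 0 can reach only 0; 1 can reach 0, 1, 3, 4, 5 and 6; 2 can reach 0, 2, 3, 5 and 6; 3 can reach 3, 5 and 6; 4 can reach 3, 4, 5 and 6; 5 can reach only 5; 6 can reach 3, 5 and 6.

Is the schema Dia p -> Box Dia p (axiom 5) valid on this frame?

Axiom 5 corresponds to the accessibility relation being Euclidean.
Euclidean: no — 1 R 0 and 1 R 3, but not 0 R 3.

No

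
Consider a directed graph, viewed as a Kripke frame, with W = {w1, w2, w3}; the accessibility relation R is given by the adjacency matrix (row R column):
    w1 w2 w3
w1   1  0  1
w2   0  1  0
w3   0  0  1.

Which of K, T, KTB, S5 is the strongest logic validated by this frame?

Reflexive (axiom T): yes — every world is R-related to itself.
Symmetric (axiom B): no — w1 R w3 but not w3 R w1.
Euclidean (axiom 5): no — w1 R w3 and w1 R w1, but not w3 R w1.
So F validates K, T; KTB would additionally require R to be symmetric. The strongest is T.

T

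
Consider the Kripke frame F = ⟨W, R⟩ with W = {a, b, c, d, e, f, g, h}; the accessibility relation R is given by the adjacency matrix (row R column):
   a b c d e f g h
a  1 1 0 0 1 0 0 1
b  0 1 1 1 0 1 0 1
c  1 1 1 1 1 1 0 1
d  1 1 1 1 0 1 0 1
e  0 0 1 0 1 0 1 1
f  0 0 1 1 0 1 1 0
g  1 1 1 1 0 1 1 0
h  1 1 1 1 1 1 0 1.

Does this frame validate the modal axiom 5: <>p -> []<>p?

No

Axiom 5 corresponds to the accessibility relation being Euclidean.
Euclidean: no — a R b and a R e, but not b R e.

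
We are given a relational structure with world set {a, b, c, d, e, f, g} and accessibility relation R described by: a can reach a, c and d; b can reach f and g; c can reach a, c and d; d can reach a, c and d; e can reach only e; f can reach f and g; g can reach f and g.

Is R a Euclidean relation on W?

Yes

Euclidean: yes — any two successors of a common world are R-related.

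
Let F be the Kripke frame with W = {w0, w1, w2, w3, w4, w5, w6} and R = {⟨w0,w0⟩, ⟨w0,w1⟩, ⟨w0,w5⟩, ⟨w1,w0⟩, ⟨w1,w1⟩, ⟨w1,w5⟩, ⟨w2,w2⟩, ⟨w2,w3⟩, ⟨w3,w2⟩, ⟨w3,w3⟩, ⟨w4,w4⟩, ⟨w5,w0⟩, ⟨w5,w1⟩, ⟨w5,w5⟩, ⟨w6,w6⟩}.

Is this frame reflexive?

Reflexive: yes — every world is R-related to itself.

Yes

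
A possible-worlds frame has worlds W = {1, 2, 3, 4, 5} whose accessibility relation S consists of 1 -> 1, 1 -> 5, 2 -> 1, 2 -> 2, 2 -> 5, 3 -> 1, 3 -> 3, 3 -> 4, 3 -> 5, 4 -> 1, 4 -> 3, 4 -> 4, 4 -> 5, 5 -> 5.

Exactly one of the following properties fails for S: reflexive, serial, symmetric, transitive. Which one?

Reflexive: yes — every world is S-related to itself.
Serial: yes — every world has a successor (e.g. 1 S 1).
Symmetric: no — 1 S 5 but not 5 S 1.
Transitive: yes — every two-step S-path is closed by a direct edge.
Only symmetric fails.

symmetric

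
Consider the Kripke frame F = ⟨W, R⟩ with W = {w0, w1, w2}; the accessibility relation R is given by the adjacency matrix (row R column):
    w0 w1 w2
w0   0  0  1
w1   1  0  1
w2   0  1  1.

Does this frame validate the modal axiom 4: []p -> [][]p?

No

The schema 4 characterises exactly the transitive frames.
Transitive: no — w0 R w2 and w2 R w1, but not w0 R w1.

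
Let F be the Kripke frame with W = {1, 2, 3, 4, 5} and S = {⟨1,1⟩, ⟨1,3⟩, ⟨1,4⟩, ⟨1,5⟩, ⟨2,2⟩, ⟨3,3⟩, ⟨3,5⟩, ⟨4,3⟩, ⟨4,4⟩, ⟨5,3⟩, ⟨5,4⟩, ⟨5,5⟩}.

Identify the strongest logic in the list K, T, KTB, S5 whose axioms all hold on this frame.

Reflexive (axiom T): yes — every world is S-related to itself.
Symmetric (axiom B): no — 1 S 3 but not 3 S 1.
Euclidean (axiom 5): no — 1 S 3 and 1 S 4, but not 3 S 4.
So F validates K, T; KTB would additionally require S to be symmetric. The strongest is T.

T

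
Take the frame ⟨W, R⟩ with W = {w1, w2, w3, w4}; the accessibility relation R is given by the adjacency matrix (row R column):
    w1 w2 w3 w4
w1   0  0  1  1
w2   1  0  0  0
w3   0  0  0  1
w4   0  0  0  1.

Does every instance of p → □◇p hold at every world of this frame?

Axiom B corresponds to the accessibility relation being symmetric.
Symmetric: no — w1 R w3 but not w3 R w1.

No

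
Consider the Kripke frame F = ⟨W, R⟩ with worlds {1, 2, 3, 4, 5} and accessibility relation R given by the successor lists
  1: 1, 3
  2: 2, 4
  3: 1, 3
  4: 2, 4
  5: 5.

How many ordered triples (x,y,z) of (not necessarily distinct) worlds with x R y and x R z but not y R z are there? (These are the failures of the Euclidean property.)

R is Euclidean; there are no such tuples.

0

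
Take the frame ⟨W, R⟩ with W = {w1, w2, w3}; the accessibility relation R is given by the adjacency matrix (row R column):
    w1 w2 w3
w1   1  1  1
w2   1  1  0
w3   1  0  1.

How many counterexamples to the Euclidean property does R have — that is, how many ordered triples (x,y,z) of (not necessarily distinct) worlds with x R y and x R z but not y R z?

2

Enumerating: (w1,w2,w3), (w1,w3,w2).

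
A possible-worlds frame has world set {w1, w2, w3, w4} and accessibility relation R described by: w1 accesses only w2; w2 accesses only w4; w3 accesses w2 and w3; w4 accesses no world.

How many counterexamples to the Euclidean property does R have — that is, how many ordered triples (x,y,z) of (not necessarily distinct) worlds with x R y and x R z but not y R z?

4

Enumerating: (w1,w2,w2), (w2,w4,w4), (w3,w2,w2), (w3,w2,w3).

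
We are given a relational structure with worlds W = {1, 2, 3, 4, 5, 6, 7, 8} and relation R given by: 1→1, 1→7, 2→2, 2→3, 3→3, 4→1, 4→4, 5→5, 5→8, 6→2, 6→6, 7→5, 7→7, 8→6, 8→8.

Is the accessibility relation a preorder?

Reflexive: yes — every world is R-related to itself.
Transitive: no — 1 R 7 and 7 R 5, but not 1 R 5.
So R is not a preorder.

No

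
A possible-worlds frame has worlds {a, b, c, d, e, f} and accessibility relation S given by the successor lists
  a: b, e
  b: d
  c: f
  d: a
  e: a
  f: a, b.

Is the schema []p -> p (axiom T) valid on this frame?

No

Axiom T corresponds to the accessibility relation being reflexive.
Reflexive: no — a is not related to itself.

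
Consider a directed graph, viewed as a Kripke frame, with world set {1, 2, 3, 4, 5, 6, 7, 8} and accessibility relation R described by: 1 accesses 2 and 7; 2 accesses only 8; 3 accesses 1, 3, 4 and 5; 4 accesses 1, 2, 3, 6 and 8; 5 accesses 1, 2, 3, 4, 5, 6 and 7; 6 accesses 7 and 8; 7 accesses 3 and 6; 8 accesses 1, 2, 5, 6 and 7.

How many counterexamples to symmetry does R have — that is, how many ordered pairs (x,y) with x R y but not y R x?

Enumerating: (1,2), (1,7), (3,1), (4,1), (4,2), (4,6), (4,8), (5,1), (5,2), (5,4), (5,6), (5,7), (7,3), (8,1), (8,5), (8,7).

16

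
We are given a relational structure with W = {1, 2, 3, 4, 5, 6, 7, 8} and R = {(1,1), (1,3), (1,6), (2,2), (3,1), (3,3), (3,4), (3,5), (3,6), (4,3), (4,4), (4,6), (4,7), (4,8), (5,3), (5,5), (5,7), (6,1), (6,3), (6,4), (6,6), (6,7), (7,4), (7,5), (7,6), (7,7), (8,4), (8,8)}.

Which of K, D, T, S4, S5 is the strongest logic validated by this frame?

Serial (axiom D): yes — every world has a successor (e.g. 1 R 1).
Reflexive (axiom T): yes — every world is R-related to itself.
Transitive (axiom 4): no — 1 R 3 and 3 R 4, but not 1 R 4.
Euclidean (axiom 5): no — 3 R 1 and 3 R 4, but not 1 R 4.
So F validates K, D, T; S4 would additionally require R to be transitive. The strongest is T.

T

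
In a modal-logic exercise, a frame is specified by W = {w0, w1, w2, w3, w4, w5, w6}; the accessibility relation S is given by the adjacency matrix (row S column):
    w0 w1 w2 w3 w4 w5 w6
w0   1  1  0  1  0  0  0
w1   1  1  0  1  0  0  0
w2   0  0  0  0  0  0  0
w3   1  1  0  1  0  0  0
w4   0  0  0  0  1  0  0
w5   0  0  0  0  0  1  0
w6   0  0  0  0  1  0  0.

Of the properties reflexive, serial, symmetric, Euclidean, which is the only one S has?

Euclidean

Reflexive: no — w2 is not related to itself.
Serial: no — w2 has no S-successor.
Symmetric: no — w6 S w4 but not w4 S w6.
Euclidean: yes — any two successors of a common world are S-related.
Only Euclidean holds.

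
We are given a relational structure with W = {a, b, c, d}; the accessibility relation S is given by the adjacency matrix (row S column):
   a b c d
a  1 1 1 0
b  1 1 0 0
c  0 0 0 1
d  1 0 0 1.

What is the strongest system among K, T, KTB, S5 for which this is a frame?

K

Reflexive (axiom T): no — c is not related to itself.
Symmetric (axiom B): no — a S c but not c S a.
Euclidean (axiom 5): no — a S b and a S c, but not b S c.
So F validates K; T would additionally require S to be reflexive. The strongest is K.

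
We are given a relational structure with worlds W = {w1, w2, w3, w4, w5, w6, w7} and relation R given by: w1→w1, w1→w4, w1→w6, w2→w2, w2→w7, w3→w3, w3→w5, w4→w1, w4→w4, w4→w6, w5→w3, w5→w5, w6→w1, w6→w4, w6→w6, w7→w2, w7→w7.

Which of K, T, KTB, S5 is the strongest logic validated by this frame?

Reflexive (axiom T): yes — every world is R-related to itself.
Symmetric (axiom B): yes — every pair in R has its reverse in R.
Euclidean (axiom 5): yes — any two successors of a common world are R-related.
So F validates K, T, KTB, S5. The strongest is S5.

S5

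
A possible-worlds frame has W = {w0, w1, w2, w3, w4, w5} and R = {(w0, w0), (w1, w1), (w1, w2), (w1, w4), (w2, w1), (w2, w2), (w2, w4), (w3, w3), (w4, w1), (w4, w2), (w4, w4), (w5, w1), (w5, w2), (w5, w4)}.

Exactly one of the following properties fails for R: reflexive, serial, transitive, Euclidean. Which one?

reflexive

Reflexive: no — w5 is not related to itself.
Serial: yes — every world has a successor (e.g. w0 R w0).
Transitive: yes — every two-step R-path is closed by a direct edge.
Euclidean: yes — any two successors of a common world are R-related.
Only reflexive fails.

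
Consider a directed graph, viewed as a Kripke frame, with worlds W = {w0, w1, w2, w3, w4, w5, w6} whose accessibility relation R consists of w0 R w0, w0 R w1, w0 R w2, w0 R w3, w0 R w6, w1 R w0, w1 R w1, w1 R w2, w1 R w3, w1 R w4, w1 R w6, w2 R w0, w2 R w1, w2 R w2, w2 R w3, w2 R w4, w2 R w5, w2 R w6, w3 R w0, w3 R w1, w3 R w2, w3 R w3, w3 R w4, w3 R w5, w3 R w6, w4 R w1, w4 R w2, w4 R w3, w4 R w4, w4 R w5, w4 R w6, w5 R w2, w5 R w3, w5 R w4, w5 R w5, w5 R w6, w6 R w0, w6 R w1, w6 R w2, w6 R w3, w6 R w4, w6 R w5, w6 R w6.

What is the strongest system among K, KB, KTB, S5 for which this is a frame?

KTB

Symmetric (axiom B): yes — every pair in R has its reverse in R.
Reflexive (axiom T): yes — every world is R-related to itself.
Euclidean (axiom 5): no — w1 R w0 and w1 R w4, but not w0 R w4.
So F validates K, KB, KTB; S5 would additionally require R to be Euclidean. The strongest is KTB.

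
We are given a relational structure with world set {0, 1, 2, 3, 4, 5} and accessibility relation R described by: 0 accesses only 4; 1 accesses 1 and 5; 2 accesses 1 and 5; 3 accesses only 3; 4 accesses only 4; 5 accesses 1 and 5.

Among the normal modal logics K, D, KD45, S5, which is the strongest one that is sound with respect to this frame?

Serial (axiom D): yes — every world has a successor (e.g. 0 R 4).
Euclidean (axiom 5): yes — any two successors of a common world are R-related.
Transitive (axiom 4): yes — every two-step R-path is closed by a direct edge.
Reflexive (axiom T): no — 0 is not related to itself.
So F validates K, D, KD45; S5 would additionally require R to be reflexive. The strongest is KD45.

KD45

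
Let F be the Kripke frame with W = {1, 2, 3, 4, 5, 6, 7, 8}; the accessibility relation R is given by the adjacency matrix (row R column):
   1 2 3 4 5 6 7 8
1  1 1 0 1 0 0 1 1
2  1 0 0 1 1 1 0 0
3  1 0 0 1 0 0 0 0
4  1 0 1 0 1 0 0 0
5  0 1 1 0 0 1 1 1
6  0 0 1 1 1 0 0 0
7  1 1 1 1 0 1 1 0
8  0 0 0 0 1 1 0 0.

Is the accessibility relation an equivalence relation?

No

Reflexive: no — 2 is not related to itself.
Symmetric: no — 1 R 8 but not 8 R 1.
Transitive: no — 1 R 2 and 2 R 5, but not 1 R 5.
So R is not an equivalence relation.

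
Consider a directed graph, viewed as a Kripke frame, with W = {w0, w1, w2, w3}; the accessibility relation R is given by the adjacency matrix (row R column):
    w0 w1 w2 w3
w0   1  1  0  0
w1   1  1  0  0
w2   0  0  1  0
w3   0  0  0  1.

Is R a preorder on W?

Yes

Reflexive: yes — every world is R-related to itself.
Transitive: yes — every two-step R-path is closed by a direct edge.
So R is a preorder.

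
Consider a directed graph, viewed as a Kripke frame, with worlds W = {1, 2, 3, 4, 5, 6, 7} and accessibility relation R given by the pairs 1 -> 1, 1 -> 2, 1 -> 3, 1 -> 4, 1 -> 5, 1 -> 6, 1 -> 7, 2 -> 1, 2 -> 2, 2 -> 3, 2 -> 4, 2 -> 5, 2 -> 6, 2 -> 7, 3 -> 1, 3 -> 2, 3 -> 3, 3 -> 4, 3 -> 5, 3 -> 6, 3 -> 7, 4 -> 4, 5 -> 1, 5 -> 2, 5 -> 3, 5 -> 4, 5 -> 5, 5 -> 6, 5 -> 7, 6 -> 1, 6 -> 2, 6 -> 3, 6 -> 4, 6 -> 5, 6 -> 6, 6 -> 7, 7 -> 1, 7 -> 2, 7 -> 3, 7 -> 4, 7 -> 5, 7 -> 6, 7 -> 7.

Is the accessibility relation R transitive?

Yes

Transitive: yes — every two-step R-path is closed by a direct edge.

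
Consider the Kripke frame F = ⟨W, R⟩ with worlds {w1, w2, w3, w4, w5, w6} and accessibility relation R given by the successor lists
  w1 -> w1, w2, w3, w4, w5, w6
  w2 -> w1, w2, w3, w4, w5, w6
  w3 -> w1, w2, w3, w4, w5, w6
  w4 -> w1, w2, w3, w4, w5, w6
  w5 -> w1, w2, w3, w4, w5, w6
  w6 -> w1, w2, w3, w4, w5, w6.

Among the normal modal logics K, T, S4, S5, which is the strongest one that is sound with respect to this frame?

S5

Reflexive (axiom T): yes — every world is R-related to itself.
Transitive (axiom 4): yes — every two-step R-path is closed by a direct edge.
Euclidean (axiom 5): yes — any two successors of a common world are R-related.
So F validates K, T, S4, S5. The strongest is S5.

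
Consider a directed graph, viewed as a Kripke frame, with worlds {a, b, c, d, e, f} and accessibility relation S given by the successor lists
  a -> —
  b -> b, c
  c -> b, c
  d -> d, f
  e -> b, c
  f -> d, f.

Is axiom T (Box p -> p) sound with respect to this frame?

Axiom T corresponds to the accessibility relation being reflexive.
Reflexive: no — a is not related to itself.

No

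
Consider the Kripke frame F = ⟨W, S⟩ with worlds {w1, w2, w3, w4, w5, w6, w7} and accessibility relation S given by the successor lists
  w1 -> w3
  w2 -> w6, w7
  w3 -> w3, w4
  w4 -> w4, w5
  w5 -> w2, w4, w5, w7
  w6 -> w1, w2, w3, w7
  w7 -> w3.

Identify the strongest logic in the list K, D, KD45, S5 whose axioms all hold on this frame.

D

Serial (axiom D): yes — every world has a successor (e.g. w1 S w3).
Euclidean (axiom 5): no — w2 S w7 and w2 S w6, but not w7 S w6.
Transitive (axiom 4): no — w1 S w3 and w3 S w4, but not w1 S w4.
Reflexive (axiom T): no — w1 is not related to itself.
So F validates K, D; KD45 would additionally require S to be Euclidean and transitive. The strongest is D.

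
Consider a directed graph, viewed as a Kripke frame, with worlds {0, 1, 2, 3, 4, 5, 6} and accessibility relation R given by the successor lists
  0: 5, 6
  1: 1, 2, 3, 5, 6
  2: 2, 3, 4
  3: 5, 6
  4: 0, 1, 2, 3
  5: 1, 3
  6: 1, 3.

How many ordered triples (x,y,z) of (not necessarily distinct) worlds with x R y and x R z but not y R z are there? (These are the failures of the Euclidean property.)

Enumerating: (0,5,5), (0,5,6), (0,6,5), (0,6,6), (1,2,1), (1,2,5), (1,2,6), (1,3,1), (1,3,2), (1,3,3), (1,5,2), (1,5,5), … and 27 more.
Total: 39.

39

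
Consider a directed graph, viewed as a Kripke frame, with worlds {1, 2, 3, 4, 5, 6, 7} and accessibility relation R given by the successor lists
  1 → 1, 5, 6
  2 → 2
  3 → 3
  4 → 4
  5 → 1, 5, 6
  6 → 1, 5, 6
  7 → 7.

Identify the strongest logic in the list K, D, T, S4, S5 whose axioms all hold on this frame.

Serial (axiom D): yes — every world has a successor (e.g. 1 R 1).
Reflexive (axiom T): yes — every world is R-related to itself.
Transitive (axiom 4): yes — every two-step R-path is closed by a direct edge.
Euclidean (axiom 5): yes — any two successors of a common world are R-related.
So F validates K, D, T, S4, S5. The strongest is S5.

S5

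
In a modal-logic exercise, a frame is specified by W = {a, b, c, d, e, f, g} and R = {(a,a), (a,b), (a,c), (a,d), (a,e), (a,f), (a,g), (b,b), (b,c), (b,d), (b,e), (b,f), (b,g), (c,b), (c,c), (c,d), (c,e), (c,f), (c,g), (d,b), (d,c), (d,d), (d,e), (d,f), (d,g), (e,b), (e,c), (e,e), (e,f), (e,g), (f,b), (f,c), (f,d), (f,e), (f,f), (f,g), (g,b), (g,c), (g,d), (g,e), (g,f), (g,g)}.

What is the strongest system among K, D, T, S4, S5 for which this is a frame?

Serial (axiom D): yes — every world has a successor (e.g. a R a).
Reflexive (axiom T): yes — every world is R-related to itself.
Transitive (axiom 4): no — e R b and b R d, but not e R d.
Euclidean (axiom 5): no — a R e and a R d, but not e R d.
So F validates K, D, T; S4 would additionally require R to be transitive. The strongest is T.

T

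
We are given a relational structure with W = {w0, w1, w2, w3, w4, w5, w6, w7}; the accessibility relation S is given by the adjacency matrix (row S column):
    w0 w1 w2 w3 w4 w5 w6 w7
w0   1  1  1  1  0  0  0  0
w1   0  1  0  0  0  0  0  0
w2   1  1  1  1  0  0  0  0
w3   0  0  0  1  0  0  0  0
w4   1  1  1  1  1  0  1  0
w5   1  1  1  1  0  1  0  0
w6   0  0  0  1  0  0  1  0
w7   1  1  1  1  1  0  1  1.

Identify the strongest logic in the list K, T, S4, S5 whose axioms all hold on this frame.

Reflexive (axiom T): yes — every world is S-related to itself.
Transitive (axiom 4): yes — every two-step S-path is closed by a direct edge.
Euclidean (axiom 5): no — w0 S w1 and w0 S w2, but not w1 S w2.
So F validates K, T, S4; S5 would additionally require S to be Euclidean. The strongest is S4.

S4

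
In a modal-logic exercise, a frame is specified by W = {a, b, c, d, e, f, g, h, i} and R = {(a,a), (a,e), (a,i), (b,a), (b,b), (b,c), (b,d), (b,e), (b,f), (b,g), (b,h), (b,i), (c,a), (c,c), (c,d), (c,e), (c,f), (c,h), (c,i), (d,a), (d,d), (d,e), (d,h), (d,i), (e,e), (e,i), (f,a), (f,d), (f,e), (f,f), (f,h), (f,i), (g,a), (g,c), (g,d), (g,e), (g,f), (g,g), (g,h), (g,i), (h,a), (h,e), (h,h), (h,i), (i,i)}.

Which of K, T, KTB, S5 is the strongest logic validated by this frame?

T

Reflexive (axiom T): yes — every world is R-related to itself.
Symmetric (axiom B): no — a R e but not e R a.
Euclidean (axiom 5): no — a R i and a R e, but not i R e.
So F validates K, T; KTB would additionally require R to be symmetric. The strongest is T.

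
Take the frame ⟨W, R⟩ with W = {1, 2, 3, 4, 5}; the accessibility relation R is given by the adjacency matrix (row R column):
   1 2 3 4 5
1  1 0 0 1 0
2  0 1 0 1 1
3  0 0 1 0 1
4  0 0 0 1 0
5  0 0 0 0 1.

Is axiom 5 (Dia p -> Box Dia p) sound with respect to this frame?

The schema 5 characterises exactly the Euclidean frames.
Euclidean: no — 2 R 4 and 2 R 5, but not 4 R 5.

No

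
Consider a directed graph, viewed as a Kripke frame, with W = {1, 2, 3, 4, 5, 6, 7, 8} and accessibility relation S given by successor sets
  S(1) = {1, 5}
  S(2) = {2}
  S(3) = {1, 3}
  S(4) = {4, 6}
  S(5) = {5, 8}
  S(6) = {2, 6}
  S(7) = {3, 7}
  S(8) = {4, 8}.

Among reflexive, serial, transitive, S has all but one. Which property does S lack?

transitive

Reflexive: yes — every world is S-related to itself.
Serial: yes — every world has a successor (e.g. 1 S 1).
Transitive: no — 1 S 5 and 5 S 8, but not 1 S 8.
Only transitive fails.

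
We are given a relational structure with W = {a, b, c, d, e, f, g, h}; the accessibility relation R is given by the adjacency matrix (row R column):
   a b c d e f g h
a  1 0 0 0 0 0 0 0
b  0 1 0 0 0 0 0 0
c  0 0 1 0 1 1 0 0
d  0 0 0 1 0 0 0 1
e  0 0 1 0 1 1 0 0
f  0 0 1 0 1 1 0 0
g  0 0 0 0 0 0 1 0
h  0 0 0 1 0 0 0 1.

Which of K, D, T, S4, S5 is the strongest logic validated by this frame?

S5

Serial (axiom D): yes — every world has a successor (e.g. a R a).
Reflexive (axiom T): yes — every world is R-related to itself.
Transitive (axiom 4): yes — every two-step R-path is closed by a direct edge.
Euclidean (axiom 5): yes — any two successors of a common world are R-related.
So F validates K, D, T, S4, S5. The strongest is S5.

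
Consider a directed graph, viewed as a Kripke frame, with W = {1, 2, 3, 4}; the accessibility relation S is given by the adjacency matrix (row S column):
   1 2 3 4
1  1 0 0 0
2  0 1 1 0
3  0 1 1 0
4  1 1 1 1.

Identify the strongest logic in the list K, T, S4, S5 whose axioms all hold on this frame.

S4

Reflexive (axiom T): yes — every world is S-related to itself.
Transitive (axiom 4): yes — every two-step S-path is closed by a direct edge.
Euclidean (axiom 5): no — 4 S 1 and 4 S 2, but not 1 S 2.
So F validates K, T, S4; S5 would additionally require S to be Euclidean. The strongest is S4.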